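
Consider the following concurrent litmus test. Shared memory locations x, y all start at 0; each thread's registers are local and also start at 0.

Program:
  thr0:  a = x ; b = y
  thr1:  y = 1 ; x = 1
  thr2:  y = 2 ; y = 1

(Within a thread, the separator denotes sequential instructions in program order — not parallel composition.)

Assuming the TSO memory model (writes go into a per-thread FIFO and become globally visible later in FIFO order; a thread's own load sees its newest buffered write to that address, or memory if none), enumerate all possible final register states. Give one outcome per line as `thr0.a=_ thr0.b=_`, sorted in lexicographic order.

thr0.a=0 thr0.b=0
thr0.a=0 thr0.b=1
thr0.a=0 thr0.b=2
thr0.a=1 thr0.b=1
thr0.a=1 thr0.b=2

outcome vector order: (thr0.a,thr0.b)
|TSO outcomes| = 5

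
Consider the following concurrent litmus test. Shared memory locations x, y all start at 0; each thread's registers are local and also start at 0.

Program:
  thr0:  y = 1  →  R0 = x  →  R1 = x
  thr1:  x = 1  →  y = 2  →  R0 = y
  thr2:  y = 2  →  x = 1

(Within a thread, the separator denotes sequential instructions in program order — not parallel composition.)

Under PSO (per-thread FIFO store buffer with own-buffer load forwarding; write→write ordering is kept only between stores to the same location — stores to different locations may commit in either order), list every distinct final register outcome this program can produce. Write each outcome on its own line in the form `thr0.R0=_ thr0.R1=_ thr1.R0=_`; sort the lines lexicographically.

thr0.R0=0 thr0.R1=0 thr1.R0=1
thr0.R0=0 thr0.R1=0 thr1.R0=2
thr0.R0=0 thr0.R1=1 thr1.R0=1
thr0.R0=0 thr0.R1=1 thr1.R0=2
thr0.R0=1 thr0.R1=1 thr1.R0=1
thr0.R0=1 thr0.R1=1 thr1.R0=2

outcome vector order: (thr0.R0,thr0.R1,thr1.R0)
|PSO outcomes| = 6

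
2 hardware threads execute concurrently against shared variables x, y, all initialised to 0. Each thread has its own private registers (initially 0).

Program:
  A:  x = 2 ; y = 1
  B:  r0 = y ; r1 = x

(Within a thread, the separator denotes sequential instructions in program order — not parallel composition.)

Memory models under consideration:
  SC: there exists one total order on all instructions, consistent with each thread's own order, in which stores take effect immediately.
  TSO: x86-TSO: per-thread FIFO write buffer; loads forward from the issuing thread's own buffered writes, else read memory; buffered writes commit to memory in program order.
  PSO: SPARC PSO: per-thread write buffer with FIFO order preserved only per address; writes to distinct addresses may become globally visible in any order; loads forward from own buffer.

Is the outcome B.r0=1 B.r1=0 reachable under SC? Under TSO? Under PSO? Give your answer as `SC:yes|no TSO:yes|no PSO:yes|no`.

outcome vector order: (B.r0,B.r1)
under SC → 00, 02, 12
under TSO → 00, 02, 12
under PSO → 00, 02, 10, 12
target 10 ∈ {PSO}

SC:no TSO:no PSO:yes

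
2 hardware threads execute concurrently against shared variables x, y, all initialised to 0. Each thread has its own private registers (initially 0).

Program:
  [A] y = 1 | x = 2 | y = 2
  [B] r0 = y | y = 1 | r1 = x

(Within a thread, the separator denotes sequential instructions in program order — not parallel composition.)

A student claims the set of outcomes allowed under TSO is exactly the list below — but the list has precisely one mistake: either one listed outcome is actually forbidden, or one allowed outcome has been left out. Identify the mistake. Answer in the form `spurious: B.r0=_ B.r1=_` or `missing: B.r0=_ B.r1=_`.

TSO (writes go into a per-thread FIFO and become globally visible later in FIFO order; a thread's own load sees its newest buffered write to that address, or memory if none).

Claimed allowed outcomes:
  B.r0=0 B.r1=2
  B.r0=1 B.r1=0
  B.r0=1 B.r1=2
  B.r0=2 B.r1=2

missing: B.r0=0 B.r1=0

outcome vector order: (B.r0,B.r1)
TSO (5): 00, 02, 10, 12, 22
TSO∖claimed = {00}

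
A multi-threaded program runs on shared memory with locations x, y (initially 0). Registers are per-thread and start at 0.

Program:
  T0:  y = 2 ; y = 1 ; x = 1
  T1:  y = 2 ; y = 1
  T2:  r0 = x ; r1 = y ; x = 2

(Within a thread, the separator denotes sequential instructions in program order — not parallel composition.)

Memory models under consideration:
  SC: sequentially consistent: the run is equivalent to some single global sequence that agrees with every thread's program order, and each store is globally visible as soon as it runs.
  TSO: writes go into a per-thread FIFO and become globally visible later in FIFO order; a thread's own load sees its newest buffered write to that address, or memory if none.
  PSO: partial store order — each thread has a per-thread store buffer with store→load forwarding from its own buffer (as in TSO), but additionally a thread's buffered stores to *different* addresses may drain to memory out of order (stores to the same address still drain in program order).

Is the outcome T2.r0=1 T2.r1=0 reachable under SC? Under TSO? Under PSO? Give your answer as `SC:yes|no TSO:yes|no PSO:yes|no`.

SC:no TSO:no PSO:yes

outcome vector order: (T2.r0,T2.r1)
[SC] allowed = {<0 0>; <0 1>; <0 2>; <1 1>; <1 2>}
[TSO] allowed = {<0 0>; <0 1>; <0 2>; <1 1>; <1 2>}
[PSO] allowed = {<0 0>; <0 1>; <0 2>; <1 0>; <1 1>; <1 2>}
target <1 0> ∈ {PSO}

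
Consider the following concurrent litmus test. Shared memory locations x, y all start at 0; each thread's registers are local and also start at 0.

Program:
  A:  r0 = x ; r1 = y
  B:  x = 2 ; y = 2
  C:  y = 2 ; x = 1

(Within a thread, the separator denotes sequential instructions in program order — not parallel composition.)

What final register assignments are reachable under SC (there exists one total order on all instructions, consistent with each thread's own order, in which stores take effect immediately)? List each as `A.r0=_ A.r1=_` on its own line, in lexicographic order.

A.r0=0 A.r1=0
A.r0=0 A.r1=2
A.r0=1 A.r1=2
A.r0=2 A.r1=0
A.r0=2 A.r1=2

outcome vector order: (A.r0,A.r1)
|SC outcomes| = 5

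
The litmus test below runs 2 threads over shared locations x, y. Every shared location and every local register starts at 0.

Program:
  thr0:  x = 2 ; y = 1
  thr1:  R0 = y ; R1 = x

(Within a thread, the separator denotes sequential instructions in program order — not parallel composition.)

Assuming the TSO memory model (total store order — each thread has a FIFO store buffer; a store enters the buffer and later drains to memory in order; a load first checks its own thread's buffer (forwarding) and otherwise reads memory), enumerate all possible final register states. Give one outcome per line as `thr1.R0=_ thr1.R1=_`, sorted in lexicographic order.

thr1.R0=0 thr1.R1=0
thr1.R0=0 thr1.R1=2
thr1.R0=1 thr1.R1=2

outcome vector order: (thr1.R0,thr1.R1)
|TSO outcomes| = 3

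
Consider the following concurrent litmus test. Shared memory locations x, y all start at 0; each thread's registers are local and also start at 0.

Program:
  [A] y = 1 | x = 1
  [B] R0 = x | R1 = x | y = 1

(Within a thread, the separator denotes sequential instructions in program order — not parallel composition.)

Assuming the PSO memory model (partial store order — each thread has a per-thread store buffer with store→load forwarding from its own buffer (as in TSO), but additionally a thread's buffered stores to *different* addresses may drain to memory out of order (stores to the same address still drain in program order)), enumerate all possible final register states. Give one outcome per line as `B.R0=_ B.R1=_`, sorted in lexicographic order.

B.R0=0 B.R1=0
B.R0=0 B.R1=1
B.R0=1 B.R1=1

outcome vector order: (B.R0,B.R1)
|PSO outcomes| = 3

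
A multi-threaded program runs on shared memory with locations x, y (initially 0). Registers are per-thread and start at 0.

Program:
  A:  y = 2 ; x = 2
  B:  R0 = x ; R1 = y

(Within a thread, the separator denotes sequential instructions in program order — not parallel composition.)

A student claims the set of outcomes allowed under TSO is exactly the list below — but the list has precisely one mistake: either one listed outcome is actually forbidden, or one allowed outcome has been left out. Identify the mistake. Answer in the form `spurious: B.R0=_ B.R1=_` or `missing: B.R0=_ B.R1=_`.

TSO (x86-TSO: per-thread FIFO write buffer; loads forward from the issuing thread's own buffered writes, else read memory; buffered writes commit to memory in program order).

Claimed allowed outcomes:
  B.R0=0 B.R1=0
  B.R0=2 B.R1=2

missing: B.R0=0 B.R1=2

outcome vector order: (B.R0,B.R1)
TSO: 3 outcomes — {00 02 22}
TSO∖claimed = {02}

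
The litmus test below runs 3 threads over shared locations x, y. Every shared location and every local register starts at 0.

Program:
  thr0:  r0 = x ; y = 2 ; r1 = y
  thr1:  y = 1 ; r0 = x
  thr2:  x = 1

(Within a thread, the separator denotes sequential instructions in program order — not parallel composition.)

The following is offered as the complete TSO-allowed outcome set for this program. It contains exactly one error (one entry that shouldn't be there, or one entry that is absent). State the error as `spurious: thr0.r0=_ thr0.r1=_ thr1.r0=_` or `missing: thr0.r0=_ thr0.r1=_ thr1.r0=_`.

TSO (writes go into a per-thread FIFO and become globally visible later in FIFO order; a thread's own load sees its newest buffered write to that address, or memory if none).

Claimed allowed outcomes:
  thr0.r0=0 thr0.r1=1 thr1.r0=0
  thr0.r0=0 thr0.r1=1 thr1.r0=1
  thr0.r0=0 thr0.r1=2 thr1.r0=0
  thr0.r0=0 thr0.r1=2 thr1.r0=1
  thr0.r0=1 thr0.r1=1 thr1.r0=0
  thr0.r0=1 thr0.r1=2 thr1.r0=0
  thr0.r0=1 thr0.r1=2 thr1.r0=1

missing: thr0.r0=1 thr0.r1=1 thr1.r0=1

outcome vector order: (thr0.r0,thr0.r1,thr1.r0)
under TSO → <0 1 0>, <0 1 1>, <0 2 0>, <0 2 1>, <1 1 0>, <1 1 1>, <1 2 0>, <1 2 1>
TSO∖claimed = {<1 1 1>}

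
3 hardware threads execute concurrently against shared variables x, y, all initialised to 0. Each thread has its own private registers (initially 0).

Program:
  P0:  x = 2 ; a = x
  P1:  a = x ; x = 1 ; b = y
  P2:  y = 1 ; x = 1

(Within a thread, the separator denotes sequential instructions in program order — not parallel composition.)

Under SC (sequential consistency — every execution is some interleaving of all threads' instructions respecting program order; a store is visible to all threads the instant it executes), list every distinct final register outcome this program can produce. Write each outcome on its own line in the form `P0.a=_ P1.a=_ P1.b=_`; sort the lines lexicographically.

P0.a=1 P1.a=0 P1.b=0
P0.a=1 P1.a=0 P1.b=1
P0.a=1 P1.a=1 P1.b=1
P0.a=1 P1.a=2 P1.b=0
P0.a=1 P1.a=2 P1.b=1
P0.a=2 P1.a=0 P1.b=0
P0.a=2 P1.a=0 P1.b=1
P0.a=2 P1.a=1 P1.b=1
P0.a=2 P1.a=2 P1.b=0
P0.a=2 P1.a=2 P1.b=1

outcome vector order: (P0.a,P1.a,P1.b)
|SC outcomes| = 10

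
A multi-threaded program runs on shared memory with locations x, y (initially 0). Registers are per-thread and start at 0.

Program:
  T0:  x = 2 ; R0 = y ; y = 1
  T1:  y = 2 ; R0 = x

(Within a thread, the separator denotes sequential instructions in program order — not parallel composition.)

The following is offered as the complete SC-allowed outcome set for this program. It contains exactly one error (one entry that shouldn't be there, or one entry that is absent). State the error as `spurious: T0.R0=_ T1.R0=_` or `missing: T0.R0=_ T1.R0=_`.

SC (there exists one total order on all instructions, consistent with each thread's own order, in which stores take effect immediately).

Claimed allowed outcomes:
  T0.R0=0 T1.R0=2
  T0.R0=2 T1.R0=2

outcome vector order: (T0.R0,T1.R0)
under SC → 02 20 22
SC∖claimed = {20}

missing: T0.R0=2 T1.R0=0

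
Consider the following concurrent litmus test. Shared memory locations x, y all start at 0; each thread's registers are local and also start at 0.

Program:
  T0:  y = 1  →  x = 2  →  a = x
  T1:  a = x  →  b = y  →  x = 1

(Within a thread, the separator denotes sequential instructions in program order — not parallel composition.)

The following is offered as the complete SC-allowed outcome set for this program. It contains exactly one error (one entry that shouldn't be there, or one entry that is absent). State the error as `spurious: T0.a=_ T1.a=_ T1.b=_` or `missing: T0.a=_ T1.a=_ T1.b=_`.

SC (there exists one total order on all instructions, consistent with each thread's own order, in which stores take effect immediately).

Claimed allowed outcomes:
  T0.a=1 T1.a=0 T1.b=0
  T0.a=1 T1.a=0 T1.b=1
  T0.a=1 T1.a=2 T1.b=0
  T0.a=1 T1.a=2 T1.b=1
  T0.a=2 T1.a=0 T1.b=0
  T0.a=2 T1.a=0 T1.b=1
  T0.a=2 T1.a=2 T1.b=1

spurious: T0.a=1 T1.a=2 T1.b=0

outcome vector order: (T0.a,T1.a,T1.b)
under SC → 100; 101; 121; 200; 201; 221
claimed∖SC = {120}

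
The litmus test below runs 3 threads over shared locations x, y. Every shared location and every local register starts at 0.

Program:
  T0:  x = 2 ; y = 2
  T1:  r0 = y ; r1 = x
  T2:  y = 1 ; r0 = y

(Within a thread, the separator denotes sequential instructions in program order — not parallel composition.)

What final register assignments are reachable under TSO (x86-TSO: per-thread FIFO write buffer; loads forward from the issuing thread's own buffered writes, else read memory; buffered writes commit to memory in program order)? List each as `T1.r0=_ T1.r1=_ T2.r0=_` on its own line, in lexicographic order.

outcome vector order: (T1.r0,T1.r1,T2.r0)
|TSO outcomes| = 10

T1.r0=0 T1.r1=0 T2.r0=1
T1.r0=0 T1.r1=0 T2.r0=2
T1.r0=0 T1.r1=2 T2.r0=1
T1.r0=0 T1.r1=2 T2.r0=2
T1.r0=1 T1.r1=0 T2.r0=1
T1.r0=1 T1.r1=0 T2.r0=2
T1.r0=1 T1.r1=2 T2.r0=1
T1.r0=1 T1.r1=2 T2.r0=2
T1.r0=2 T1.r1=2 T2.r0=1
T1.r0=2 T1.r1=2 T2.r0=2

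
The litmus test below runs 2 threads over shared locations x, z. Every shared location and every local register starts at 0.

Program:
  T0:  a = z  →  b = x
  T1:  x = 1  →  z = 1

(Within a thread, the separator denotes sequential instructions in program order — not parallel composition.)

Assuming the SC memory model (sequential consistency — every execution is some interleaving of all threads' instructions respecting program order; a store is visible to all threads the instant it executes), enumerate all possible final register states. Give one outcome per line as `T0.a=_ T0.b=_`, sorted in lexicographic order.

T0.a=0 T0.b=0
T0.a=0 T0.b=1
T0.a=1 T0.b=1

outcome vector order: (T0.a,T0.b)
|SC outcomes| = 3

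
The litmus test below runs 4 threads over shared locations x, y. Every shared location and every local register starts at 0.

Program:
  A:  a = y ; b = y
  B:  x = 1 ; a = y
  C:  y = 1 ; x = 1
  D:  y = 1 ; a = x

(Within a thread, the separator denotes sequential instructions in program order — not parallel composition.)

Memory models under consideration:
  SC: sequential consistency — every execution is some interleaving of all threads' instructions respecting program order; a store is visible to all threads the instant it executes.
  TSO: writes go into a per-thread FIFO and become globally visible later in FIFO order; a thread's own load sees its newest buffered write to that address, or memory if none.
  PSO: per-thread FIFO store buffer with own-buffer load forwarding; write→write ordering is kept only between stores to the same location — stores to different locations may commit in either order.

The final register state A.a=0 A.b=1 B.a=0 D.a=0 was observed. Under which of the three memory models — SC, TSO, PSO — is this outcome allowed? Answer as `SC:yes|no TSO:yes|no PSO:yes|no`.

SC:no TSO:yes PSO:yes

outcome vector order: (A.a,A.b,B.a,D.a)
under SC → 0/0/0/1, 0/0/1/0, 0/0/1/1, 0/1/0/1, 0/1/1/0, 0/1/1/1, 1/1/0/1, 1/1/1/0, 1/1/1/1
under TSO → 0/0/0/0, 0/0/0/1, 0/0/1/0, 0/0/1/1, 0/1/0/0, 0/1/0/1, 0/1/1/0, 0/1/1/1, 1/1/0/0, 1/1/0/1, 1/1/1/0, 1/1/1/1
under PSO → 0/0/0/0, 0/0/0/1, 0/0/1/0, 0/0/1/1, 0/1/0/0, 0/1/0/1, 0/1/1/0, 0/1/1/1, 1/1/0/0, 1/1/0/1, 1/1/1/0, 1/1/1/1
target 0/1/0/0 ∈ {TSO,PSO}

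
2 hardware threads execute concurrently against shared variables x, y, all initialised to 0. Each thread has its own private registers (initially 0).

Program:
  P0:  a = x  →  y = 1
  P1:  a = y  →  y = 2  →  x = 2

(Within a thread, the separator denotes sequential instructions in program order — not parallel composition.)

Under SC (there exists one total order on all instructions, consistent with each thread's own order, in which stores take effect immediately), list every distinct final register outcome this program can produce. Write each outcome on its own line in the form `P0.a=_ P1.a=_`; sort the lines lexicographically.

P0.a=0 P1.a=0
P0.a=0 P1.a=1
P0.a=2 P1.a=0

outcome vector order: (P0.a,P1.a)
|SC outcomes| = 3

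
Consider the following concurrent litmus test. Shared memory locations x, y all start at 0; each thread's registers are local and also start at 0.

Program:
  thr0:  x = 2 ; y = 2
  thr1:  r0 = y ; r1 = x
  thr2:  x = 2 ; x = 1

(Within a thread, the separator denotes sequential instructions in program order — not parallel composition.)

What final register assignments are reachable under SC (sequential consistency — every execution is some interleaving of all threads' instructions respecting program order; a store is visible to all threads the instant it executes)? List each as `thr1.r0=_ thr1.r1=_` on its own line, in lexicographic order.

thr1.r0=0 thr1.r1=0
thr1.r0=0 thr1.r1=1
thr1.r0=0 thr1.r1=2
thr1.r0=2 thr1.r1=1
thr1.r0=2 thr1.r1=2

outcome vector order: (thr1.r0,thr1.r1)
|SC outcomes| = 5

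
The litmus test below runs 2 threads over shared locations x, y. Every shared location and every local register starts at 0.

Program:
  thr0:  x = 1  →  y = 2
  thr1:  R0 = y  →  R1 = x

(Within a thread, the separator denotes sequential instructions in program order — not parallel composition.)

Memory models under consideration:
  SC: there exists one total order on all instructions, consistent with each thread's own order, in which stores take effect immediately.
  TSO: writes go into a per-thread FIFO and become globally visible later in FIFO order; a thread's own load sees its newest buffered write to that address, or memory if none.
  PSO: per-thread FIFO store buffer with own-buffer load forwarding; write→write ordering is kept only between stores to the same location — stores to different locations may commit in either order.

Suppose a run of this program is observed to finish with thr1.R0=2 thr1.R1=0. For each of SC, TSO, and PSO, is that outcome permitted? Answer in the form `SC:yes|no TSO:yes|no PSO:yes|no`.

outcome vector order: (thr1.R0,thr1.R1)
under SC → (0,0); (0,1); (2,1)
under TSO → (0,0); (0,1); (2,1)
under PSO → (0,0); (0,1); (2,0); (2,1)
target (2,0) ∈ {PSO}

SC:no TSO:no PSO:yes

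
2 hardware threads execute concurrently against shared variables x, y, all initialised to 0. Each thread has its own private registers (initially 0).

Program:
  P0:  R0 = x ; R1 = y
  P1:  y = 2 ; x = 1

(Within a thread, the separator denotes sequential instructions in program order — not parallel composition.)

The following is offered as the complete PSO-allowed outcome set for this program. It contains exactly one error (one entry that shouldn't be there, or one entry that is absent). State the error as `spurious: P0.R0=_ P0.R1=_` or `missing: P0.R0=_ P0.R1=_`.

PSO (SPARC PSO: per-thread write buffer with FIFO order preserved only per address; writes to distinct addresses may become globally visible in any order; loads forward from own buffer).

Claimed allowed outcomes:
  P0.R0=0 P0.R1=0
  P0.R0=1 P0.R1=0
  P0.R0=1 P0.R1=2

missing: P0.R0=0 P0.R1=2

outcome vector order: (P0.R0,P0.R1)
[PSO] allowed = {(0,0) (0,2) (1,0) (1,2)}
PSO∖claimed = {(0,2)}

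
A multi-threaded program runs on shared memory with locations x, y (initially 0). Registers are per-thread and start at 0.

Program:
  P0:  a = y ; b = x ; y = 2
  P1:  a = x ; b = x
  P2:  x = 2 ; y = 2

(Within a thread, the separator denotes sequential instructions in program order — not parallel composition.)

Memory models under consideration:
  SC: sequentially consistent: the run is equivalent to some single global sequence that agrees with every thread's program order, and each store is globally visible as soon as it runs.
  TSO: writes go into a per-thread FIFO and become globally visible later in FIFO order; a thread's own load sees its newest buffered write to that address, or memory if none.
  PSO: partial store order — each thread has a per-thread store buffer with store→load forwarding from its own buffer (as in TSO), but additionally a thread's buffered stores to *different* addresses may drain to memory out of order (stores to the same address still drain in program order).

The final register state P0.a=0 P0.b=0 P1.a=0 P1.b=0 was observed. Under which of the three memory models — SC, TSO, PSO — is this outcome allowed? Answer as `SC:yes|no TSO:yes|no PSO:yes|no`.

SC:yes TSO:yes PSO:yes

outcome vector order: (P0.a,P0.b,P1.a,P1.b)
SC: 9 outcomes — {0000, 0002, 0022, 0200, 0202, 0222, 2200, 2202, 2222}
TSO: 9 outcomes — {0000, 0002, 0022, 0200, 0202, 0222, 2200, 2202, 2222}
PSO: 12 outcomes — {0000, 0002, 0022, 0200, 0202, 0222, 2000, 2002, 2022, 2200, 2202, 2222}
target 0000 ∈ {SC,TSO,PSO}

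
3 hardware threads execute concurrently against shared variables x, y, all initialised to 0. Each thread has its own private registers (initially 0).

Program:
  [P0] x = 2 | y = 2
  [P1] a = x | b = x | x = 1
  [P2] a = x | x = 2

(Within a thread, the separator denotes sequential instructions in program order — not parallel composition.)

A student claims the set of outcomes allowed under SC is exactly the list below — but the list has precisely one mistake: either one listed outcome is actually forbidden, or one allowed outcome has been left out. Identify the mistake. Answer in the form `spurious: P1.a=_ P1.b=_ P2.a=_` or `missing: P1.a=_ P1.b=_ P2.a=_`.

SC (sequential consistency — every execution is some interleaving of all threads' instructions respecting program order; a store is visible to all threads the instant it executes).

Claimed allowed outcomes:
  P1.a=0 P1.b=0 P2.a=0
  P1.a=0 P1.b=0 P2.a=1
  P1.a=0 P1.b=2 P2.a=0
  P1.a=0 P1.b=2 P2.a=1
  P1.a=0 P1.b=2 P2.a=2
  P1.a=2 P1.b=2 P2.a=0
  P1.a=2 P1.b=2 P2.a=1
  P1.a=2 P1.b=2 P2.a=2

outcome vector order: (P1.a,P1.b,P2.a)
SC: 9 outcomes — {0/0/0 0/0/1 0/0/2 0/2/0 0/2/1 0/2/2 2/2/0 2/2/1 2/2/2}
SC∖claimed = {0/0/2}

missing: P1.a=0 P1.b=0 P2.a=2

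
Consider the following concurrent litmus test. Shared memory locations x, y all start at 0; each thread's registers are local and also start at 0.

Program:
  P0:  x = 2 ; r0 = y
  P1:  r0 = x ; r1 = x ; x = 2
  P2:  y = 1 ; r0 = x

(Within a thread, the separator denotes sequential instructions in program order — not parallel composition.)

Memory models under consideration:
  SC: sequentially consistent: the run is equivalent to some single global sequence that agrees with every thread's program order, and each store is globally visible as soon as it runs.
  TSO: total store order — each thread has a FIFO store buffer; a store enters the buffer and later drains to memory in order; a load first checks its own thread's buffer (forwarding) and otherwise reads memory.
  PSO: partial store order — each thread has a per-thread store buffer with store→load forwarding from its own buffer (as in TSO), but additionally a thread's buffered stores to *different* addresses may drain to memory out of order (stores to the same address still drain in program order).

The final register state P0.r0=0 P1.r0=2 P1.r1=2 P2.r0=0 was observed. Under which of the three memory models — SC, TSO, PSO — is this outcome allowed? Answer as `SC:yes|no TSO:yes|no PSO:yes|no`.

SC:no TSO:yes PSO:yes

outcome vector order: (P0.r0,P1.r0,P1.r1,P2.r0)
SC: 9 outcomes — {0002, 0022, 0222, 1000, 1002, 1020, 1022, 1220, 1222}
TSO: 12 outcomes — {0000, 0002, 0020, 0022, 0220, 0222, 1000, 1002, 1020, 1022, 1220, 1222}
PSO: 12 outcomes — {0000, 0002, 0020, 0022, 0220, 0222, 1000, 1002, 1020, 1022, 1220, 1222}
target 0220 ∈ {TSO,PSO}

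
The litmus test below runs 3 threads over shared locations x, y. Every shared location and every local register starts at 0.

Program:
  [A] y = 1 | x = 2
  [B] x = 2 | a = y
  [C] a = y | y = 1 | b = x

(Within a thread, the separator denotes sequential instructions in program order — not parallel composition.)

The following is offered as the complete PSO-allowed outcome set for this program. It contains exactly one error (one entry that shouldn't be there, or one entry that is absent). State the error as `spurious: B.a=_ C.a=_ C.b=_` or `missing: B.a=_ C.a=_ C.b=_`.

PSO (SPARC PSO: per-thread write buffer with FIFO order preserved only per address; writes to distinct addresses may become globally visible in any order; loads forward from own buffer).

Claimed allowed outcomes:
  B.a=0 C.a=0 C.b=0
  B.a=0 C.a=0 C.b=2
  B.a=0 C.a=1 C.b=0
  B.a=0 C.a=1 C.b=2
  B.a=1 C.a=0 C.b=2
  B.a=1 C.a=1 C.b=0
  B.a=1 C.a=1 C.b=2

missing: B.a=1 C.a=0 C.b=0

outcome vector order: (B.a,C.a,C.b)
[PSO] allowed = {(0,0,0), (0,0,2), (0,1,0), (0,1,2), (1,0,0), (1,0,2), (1,1,0), (1,1,2)}
PSO∖claimed = {(1,0,0)}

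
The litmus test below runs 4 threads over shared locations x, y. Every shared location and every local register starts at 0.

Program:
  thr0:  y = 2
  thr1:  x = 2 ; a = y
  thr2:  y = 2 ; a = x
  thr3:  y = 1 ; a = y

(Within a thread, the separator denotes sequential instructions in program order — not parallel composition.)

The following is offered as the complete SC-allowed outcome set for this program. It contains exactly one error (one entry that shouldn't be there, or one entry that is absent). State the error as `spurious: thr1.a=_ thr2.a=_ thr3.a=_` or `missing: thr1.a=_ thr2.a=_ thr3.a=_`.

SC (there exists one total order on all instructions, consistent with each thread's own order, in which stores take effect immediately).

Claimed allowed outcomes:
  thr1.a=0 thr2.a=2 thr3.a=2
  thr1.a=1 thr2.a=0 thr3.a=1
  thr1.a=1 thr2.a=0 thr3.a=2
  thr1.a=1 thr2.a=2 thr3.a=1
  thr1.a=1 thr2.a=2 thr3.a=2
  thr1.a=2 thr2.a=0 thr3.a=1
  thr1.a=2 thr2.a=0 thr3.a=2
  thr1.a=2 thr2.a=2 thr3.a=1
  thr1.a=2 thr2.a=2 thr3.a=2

outcome vector order: (thr1.a,thr2.a,thr3.a)
SC (10): 021 022 101 102 121 122 201 202 221 222
SC∖claimed = {021}

missing: thr1.a=0 thr2.a=2 thr3.a=1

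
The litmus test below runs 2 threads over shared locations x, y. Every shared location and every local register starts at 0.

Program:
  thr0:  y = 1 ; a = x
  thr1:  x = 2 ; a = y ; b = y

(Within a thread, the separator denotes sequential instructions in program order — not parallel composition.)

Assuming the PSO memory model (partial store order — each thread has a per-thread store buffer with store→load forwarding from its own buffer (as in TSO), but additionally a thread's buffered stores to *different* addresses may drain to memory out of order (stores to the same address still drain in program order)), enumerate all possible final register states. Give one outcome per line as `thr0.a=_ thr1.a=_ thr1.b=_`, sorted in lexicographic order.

thr0.a=0 thr1.a=0 thr1.b=0
thr0.a=0 thr1.a=0 thr1.b=1
thr0.a=0 thr1.a=1 thr1.b=1
thr0.a=2 thr1.a=0 thr1.b=0
thr0.a=2 thr1.a=0 thr1.b=1
thr0.a=2 thr1.a=1 thr1.b=1

outcome vector order: (thr0.a,thr1.a,thr1.b)
|PSO outcomes| = 6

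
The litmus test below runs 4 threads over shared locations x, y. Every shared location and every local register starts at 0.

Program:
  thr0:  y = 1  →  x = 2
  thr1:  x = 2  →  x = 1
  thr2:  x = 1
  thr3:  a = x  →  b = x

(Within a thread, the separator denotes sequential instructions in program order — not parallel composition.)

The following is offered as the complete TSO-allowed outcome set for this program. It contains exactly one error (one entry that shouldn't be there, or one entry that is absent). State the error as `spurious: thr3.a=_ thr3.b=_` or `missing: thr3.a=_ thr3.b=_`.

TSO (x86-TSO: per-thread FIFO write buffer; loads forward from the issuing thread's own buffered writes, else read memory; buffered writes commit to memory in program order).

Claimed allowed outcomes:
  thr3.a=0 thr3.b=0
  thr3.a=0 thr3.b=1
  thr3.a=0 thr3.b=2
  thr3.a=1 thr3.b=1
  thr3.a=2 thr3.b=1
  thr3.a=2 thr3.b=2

missing: thr3.a=1 thr3.b=2

outcome vector order: (thr3.a,thr3.b)
under TSO → <0 0>; <0 1>; <0 2>; <1 1>; <1 2>; <2 1>; <2 2>
TSO∖claimed = {<1 2>}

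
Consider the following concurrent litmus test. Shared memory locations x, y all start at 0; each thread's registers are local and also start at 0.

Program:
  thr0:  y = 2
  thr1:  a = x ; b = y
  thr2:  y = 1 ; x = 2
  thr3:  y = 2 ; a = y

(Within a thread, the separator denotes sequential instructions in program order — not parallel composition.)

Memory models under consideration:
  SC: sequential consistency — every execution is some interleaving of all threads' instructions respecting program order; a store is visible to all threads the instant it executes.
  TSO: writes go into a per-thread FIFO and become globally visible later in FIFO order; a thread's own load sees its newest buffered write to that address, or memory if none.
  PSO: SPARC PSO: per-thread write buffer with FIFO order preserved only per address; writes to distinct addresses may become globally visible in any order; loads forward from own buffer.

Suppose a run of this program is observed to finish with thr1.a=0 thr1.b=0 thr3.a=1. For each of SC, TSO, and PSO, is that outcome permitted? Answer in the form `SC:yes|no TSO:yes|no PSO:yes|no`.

SC:yes TSO:yes PSO:yes

outcome vector order: (thr1.a,thr1.b,thr3.a)
under SC → (0,0,1), (0,0,2), (0,1,1), (0,1,2), (0,2,1), (0,2,2), (2,1,1), (2,1,2), (2,2,1), (2,2,2)
under TSO → (0,0,1), (0,0,2), (0,1,1), (0,1,2), (0,2,1), (0,2,2), (2,1,1), (2,1,2), (2,2,1), (2,2,2)
under PSO → (0,0,1), (0,0,2), (0,1,1), (0,1,2), (0,2,1), (0,2,2), (2,0,1), (2,0,2), (2,1,1), (2,1,2), (2,2,1), (2,2,2)
target (0,0,1) ∈ {SC,TSO,PSO}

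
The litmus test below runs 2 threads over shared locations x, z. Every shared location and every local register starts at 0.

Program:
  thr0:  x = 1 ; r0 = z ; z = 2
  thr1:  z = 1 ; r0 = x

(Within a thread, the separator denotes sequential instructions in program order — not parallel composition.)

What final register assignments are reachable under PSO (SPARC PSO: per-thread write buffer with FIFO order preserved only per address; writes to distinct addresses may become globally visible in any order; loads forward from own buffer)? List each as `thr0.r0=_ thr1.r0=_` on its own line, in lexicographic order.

outcome vector order: (thr0.r0,thr1.r0)
|PSO outcomes| = 4

thr0.r0=0 thr1.r0=0
thr0.r0=0 thr1.r0=1
thr0.r0=1 thr1.r0=0
thr0.r0=1 thr1.r0=1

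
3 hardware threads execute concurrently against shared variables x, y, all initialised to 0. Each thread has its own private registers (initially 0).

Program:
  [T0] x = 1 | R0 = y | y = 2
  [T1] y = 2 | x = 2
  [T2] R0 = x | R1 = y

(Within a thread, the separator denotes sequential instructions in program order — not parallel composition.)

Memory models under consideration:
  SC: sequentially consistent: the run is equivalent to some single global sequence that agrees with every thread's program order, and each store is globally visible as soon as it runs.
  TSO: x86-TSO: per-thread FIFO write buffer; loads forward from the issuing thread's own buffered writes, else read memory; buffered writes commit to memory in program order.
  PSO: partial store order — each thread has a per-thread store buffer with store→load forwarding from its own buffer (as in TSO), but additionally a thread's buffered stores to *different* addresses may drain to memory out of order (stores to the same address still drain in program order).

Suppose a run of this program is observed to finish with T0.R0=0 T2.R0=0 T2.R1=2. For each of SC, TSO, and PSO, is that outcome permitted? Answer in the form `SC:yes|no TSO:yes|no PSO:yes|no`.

outcome vector order: (T0.R0,T2.R0,T2.R1)
SC: 10 outcomes — {(0,0,0) (0,0,2) (0,1,0) (0,1,2) (0,2,2) (2,0,0) (2,0,2) (2,1,0) (2,1,2) (2,2,2)}
TSO: 10 outcomes — {(0,0,0) (0,0,2) (0,1,0) (0,1,2) (0,2,2) (2,0,0) (2,0,2) (2,1,0) (2,1,2) (2,2,2)}
PSO: 12 outcomes — {(0,0,0) (0,0,2) (0,1,0) (0,1,2) (0,2,0) (0,2,2) (2,0,0) (2,0,2) (2,1,0) (2,1,2) (2,2,0) (2,2,2)}
target (0,0,2) ∈ {SC,TSO,PSO}

SC:yes TSO:yes PSO:yes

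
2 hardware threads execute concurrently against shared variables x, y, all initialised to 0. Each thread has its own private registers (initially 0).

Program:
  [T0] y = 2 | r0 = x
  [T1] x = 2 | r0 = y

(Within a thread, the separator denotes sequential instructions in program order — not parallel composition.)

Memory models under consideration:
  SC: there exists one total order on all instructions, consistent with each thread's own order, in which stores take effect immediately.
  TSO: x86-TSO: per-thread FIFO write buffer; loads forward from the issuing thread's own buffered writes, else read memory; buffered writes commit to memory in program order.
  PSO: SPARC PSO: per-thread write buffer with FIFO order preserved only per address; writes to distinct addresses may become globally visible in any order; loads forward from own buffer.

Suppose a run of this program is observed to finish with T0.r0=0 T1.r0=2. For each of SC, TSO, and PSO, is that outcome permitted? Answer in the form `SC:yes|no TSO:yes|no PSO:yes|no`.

outcome vector order: (T0.r0,T1.r0)
under SC → 0/2; 2/0; 2/2
under TSO → 0/0; 0/2; 2/0; 2/2
under PSO → 0/0; 0/2; 2/0; 2/2
target 0/2 ∈ {SC,TSO,PSO}

SC:yes TSO:yes PSO:yes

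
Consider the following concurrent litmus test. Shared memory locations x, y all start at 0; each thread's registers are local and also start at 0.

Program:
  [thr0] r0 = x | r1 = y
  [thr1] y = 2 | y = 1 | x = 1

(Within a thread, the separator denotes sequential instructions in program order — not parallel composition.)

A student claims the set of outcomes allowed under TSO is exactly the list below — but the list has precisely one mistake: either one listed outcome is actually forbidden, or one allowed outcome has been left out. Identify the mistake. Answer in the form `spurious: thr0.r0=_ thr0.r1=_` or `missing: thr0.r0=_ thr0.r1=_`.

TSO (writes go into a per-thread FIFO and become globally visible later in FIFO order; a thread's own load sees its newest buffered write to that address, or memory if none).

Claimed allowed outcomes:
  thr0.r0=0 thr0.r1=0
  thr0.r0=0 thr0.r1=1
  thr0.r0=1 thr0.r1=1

outcome vector order: (thr0.r0,thr0.r1)
[TSO] allowed = {00, 01, 02, 11}
TSO∖claimed = {02}

missing: thr0.r0=0 thr0.r1=2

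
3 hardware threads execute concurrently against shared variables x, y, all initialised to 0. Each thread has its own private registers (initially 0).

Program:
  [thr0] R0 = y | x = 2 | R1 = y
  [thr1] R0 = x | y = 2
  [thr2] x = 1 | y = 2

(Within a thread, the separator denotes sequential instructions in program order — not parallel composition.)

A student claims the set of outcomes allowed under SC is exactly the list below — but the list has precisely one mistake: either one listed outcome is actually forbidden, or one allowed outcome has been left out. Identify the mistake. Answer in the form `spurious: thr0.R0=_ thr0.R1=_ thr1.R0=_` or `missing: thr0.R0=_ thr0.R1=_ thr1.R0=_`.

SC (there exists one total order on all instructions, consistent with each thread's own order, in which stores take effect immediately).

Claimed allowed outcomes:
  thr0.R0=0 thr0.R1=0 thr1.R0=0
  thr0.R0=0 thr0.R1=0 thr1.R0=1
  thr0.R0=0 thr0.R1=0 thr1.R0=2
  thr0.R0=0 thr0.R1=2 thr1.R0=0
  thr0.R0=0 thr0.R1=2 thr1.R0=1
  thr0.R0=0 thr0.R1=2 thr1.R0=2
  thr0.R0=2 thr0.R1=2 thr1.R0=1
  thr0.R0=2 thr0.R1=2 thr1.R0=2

outcome vector order: (thr0.R0,thr0.R1,thr1.R0)
SC (9): (0,0,0); (0,0,1); (0,0,2); (0,2,0); (0,2,1); (0,2,2); (2,2,0); (2,2,1); (2,2,2)
SC∖claimed = {(2,2,0)}

missing: thr0.R0=2 thr0.R1=2 thr1.R0=0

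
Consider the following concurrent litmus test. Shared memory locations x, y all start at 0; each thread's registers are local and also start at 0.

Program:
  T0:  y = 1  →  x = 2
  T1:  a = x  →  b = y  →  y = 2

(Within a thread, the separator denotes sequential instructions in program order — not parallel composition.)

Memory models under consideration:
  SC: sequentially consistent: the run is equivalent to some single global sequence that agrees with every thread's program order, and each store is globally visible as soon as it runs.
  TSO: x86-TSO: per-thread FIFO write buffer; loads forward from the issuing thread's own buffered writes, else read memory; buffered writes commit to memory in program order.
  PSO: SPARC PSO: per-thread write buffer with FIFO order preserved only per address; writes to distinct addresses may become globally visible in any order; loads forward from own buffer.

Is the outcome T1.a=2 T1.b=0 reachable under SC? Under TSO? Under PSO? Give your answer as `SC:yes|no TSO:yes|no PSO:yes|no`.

outcome vector order: (T1.a,T1.b)
[SC] allowed = {00 01 21}
[TSO] allowed = {00 01 21}
[PSO] allowed = {00 01 20 21}
target 20 ∈ {PSO}

SC:no TSO:no PSO:yes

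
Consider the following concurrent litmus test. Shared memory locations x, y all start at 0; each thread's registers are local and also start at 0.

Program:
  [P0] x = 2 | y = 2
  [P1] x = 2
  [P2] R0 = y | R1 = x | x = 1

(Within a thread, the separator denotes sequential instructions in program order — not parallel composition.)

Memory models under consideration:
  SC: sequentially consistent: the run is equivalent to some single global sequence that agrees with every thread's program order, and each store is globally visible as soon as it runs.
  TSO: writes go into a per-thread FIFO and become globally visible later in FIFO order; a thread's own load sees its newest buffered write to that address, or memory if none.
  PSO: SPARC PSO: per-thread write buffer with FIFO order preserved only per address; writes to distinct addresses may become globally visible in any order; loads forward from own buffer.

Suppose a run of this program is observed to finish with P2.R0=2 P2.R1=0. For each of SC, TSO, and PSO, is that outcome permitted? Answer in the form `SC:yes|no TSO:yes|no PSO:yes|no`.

SC:no TSO:no PSO:yes

outcome vector order: (P2.R0,P2.R1)
SC: 3 outcomes — {0/0, 0/2, 2/2}
TSO: 3 outcomes — {0/0, 0/2, 2/2}
PSO: 4 outcomes — {0/0, 0/2, 2/0, 2/2}
target 2/0 ∈ {PSO}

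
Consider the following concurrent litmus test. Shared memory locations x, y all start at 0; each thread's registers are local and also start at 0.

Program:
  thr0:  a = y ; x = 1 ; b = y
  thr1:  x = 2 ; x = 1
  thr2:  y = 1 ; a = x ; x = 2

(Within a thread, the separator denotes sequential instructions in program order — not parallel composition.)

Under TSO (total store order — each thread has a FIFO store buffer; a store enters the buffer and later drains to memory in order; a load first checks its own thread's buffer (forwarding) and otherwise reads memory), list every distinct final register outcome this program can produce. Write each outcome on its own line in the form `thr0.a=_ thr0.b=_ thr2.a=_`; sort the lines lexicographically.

outcome vector order: (thr0.a,thr0.b,thr2.a)
|TSO outcomes| = 9

thr0.a=0 thr0.b=0 thr2.a=0
thr0.a=0 thr0.b=0 thr2.a=1
thr0.a=0 thr0.b=0 thr2.a=2
thr0.a=0 thr0.b=1 thr2.a=0
thr0.a=0 thr0.b=1 thr2.a=1
thr0.a=0 thr0.b=1 thr2.a=2
thr0.a=1 thr0.b=1 thr2.a=0
thr0.a=1 thr0.b=1 thr2.a=1
thr0.a=1 thr0.b=1 thr2.a=2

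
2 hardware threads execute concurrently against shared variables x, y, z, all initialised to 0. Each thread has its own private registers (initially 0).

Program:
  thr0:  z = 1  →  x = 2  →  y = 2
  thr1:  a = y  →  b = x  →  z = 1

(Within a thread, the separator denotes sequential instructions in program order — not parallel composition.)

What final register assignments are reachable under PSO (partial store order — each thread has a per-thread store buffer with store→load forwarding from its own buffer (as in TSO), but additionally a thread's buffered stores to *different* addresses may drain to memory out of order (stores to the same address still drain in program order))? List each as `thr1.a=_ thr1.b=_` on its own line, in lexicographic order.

thr1.a=0 thr1.b=0
thr1.a=0 thr1.b=2
thr1.a=2 thr1.b=0
thr1.a=2 thr1.b=2

outcome vector order: (thr1.a,thr1.b)
|PSO outcomes| = 4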